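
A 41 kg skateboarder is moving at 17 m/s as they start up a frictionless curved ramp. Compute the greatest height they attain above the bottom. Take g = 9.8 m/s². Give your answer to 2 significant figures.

Setting KE at the bottom equal to PE gained: ½mv² = mgh
h = v²/(2g) = 17²/(2 × 9.8) = 14.74 m

h = 15 m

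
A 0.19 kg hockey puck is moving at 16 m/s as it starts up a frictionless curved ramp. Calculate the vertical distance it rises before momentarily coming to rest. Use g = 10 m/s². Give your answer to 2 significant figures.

h = 13 m

Setting KE at the bottom equal to PE gained: ½mv² = mgh
h = v²/(2g) = 16²/(2 × 10) = 12.80 m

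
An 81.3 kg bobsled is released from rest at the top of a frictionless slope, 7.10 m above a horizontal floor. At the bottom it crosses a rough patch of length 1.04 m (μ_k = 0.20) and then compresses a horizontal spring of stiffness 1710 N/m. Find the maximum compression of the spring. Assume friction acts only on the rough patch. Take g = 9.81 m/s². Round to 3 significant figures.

Initial energy: E₁ = mgh = (81.3)(9.81)(7.10) = 5662.6 J
Friction removes W_f = μ_k mg d = (0.20)(81.3)(9.81)(1.04) = 165.9 J
Energy reaching the spring: E = 5662.6 − 165.9 = 5496.7 J
At max compression ½kx² = E ⇒ x = √(2E/k) = √(2 × 5496.7/1710) = 2.536 m

x = 2.54 m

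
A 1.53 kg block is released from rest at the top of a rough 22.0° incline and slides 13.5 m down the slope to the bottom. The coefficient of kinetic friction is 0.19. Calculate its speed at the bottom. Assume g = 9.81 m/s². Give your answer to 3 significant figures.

v = 7.25 m/s

Energy: mgh = ½mv² + W_f, with h = L sinθ and W_f = μ_k (mg cosθ) L
mgh = mgL sinθ = (1.53)(9.81)(13.5)sin22.0° = 75.905 J
W_f = μ_k mg cosθ · L = (0.19)(1.53)(9.81)cos22.0°·13.5 = 35.70 J
½mv² = 75.905 − 35.70 = 40.209 J
v = √(2 × 40.209/1.53) = 7.250 m/s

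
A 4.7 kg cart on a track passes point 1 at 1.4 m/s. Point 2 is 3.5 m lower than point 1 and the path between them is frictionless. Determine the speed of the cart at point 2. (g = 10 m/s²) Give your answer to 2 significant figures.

Equating total energy at the two states: ½mv₀² + mgh = ½mv²
v² = v₀² + 2gh = (1.4)² + 2(10)(3.5) = 71.960
v = √71.960 = 8.483 m/s

v = 8.5 m/s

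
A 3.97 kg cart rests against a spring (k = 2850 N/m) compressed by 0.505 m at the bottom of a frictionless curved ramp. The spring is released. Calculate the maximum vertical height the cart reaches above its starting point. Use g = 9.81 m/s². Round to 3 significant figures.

Energy conservation from release to the highest point: ½kx² = mgh
h = kx²/(2mg) = (2850)(0.505)²/(2 × 3.97 × 9.81) = 9.331 m

h = 9.33 m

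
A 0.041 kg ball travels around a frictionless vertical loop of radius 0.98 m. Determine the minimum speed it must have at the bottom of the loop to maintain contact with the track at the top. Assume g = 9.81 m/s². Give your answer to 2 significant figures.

v = 6.9 m/s

At the top: mg = mv_top²/r ⇒ v_top² = gr = 9.614 m²/s²
Energy from bottom to top (height 2r): ½mv_bot² = ½mv_top² + mg(2r)
v_bot² = gr + 4gr = 5gr = 48.07
v_bot = √(5gr) = 6.933 m/s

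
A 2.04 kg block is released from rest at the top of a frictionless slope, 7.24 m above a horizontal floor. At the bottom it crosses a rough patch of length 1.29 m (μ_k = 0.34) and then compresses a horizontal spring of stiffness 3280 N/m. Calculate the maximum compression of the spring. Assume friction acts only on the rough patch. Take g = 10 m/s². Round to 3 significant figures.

x = 0.291 m

Initial energy: E₁ = mgh = (2.04)(10)(7.24) = 147.70 J
Friction removes W_f = μ_k mg d = (0.34)(2.04)(10)(1.29) = 8.947 J
Energy reaching the spring: E = 147.70 − 8.947 = 138.75 J
At max compression ½kx² = E ⇒ x = √(2E/k) = √(2 × 138.75/3280) = 0.2909 m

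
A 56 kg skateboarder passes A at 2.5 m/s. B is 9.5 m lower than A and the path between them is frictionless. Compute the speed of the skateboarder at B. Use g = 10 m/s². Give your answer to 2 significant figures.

v = 14 m/s

Equating total energy at the two states: ½mv₀² + mgh = ½mv²
v² = v₀² + 2gh = (2.5)² + 2(10)(9.5) = 196.25
v = √196.25 = 14.01 m/s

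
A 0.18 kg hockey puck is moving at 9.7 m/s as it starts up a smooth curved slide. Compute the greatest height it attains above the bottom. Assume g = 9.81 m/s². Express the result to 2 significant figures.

h = 4.8 m

Setting KE at the bottom equal to PE gained: ½mv² = mgh
h = v²/(2g) = 9.7²/(2 × 9.81) = 4.796 m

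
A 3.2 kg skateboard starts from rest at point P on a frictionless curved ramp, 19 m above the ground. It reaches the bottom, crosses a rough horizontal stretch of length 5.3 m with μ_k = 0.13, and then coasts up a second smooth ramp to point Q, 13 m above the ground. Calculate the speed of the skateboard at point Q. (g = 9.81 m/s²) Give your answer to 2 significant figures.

Energy at P: mgh₁ = (3.2)(9.81)(19) = 596.45 J
Friction loss: W_f = μ_k mg d = 21.63 J
At Q: ½mv² + mgh₂ = mgh₁ − W_f
½mv² = 596.45 − 21.63 − 408.10 = 166.72 J
v = √(2 × 166.72/3.2) = 10.21 m/s

v = 10 m/s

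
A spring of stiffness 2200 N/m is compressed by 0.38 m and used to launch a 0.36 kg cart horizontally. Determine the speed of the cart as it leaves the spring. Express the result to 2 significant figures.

v = 30 m/s

Conservation of energy: ½kx² = ½mv²
v = x√(k/m) = 0.38 × √(2200/0.36) = 29.71 m/s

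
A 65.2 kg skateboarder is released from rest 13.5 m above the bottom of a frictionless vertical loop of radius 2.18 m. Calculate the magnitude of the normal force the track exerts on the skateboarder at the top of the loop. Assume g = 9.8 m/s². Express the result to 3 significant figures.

N = 4720 N

Energy from release to top (height 2r): mgh = ½mv_top² + mg(2r)
v_top² = 2g(h − 2r) = 2(9.8)(13.5 − 4.360) = 179.14 m²/s²
At the top, both N and weight point toward the centre: N + mg = mv_top²/r
N = m(v_top²/r − g) = 65.2(179.14/2.18 − 9.8) = 4719 N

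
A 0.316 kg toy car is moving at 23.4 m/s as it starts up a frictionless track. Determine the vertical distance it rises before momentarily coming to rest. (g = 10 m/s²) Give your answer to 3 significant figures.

h = 27.4 m

By energy conservation, ½mv² = mgh
h = v²/(2g) = 23.4²/(2 × 10) = 27.38 m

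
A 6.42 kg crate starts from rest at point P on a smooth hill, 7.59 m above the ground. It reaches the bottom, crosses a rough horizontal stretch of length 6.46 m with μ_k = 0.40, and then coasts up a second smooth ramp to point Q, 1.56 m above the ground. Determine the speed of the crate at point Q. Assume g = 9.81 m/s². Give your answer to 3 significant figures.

v = 8.22 m/s

Energy at P: mgh₁ = (6.42)(9.81)(7.59) = 478.02 J
Friction loss: W_f = μ_k mg d = 162.7 J
At Q: ½mv² + mgh₂ = mgh₁ − W_f
½mv² = 478.02 − 162.7 − 98.249 = 217.03 J
v = √(2 × 217.03/6.42) = 8.223 m/s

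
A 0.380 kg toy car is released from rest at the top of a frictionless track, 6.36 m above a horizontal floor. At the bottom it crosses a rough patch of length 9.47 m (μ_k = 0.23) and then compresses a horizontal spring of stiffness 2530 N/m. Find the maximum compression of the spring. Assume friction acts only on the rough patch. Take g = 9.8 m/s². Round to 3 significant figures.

x = 0.111 m

Initial energy: E₁ = mgh = (0.380)(9.8)(6.36) = 23.685 J
Friction removes W_f = μ_k mg d = (0.23)(0.380)(9.8)(9.47) = 8.111 J
Energy reaching the spring: E = 23.685 − 8.111 = 15.573 J
At max compression ½kx² = E ⇒ x = √(2E/k) = √(2 × 15.573/2530) = 0.1110 m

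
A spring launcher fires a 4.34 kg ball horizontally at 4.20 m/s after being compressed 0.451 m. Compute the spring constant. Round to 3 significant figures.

k = 376 N/m

Energy stored in the spring equals the launch KE: ½kx² = ½mv²
k = mv²/x² = (4.34)(4.20)²/(0.451)² = 376.4 N/m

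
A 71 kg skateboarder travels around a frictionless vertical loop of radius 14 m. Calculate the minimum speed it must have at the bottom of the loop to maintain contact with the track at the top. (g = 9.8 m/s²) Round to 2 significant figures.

v = 26 m/s

At the top: mg = mv_top²/r ⇒ v_top² = gr = 137.2 m²/s²
Energy from bottom to top (height 2r): ½mv_bot² = ½mv_top² + mg(2r)
v_bot² = gr + 4gr = 5gr = 686.0
v_bot = √(5gr) = 26.19 m/s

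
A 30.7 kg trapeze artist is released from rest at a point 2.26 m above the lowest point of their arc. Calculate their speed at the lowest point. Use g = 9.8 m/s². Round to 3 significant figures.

By conservation of mechanical energy, mgh = ½mv²
The mass cancels from both sides.
v = √(2gh) = √(2 × 9.8 × 2.26) = √44.296 = 6.656 m/s

v = 6.66 m/s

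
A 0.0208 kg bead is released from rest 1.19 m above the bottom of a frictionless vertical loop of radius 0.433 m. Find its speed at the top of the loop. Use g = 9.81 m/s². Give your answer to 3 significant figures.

Energy conservation: mgh = ½mv_top² + mg(2r)
v_top² = 2g(h − 2r) = 2(9.81)(1.19 − 0.8660) = 6.357
v_top = 2.521 m/s

v = 2.52 m/s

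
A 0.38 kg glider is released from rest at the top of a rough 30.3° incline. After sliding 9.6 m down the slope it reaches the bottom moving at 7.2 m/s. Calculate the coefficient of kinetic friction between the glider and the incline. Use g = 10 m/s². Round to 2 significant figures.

μ_k = 0.27

The energy dissipated by friction is the PE lost minus the KE gained:
mgL sinθ = 18.405 J; ½mv² = 9.8496 J
W_f = 18.405 − 9.8496 = 8.556 J
μ_k = W_f/(mg cosθ · L) = 8.556/(3.281 × 9.6) = 0.2716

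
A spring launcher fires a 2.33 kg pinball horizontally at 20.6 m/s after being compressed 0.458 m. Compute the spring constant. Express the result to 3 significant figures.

k = 4710 N/m

½kx² = ½mv²
k = mv²/x² = (2.33)(20.6)²/(0.458)² = 4714 N/m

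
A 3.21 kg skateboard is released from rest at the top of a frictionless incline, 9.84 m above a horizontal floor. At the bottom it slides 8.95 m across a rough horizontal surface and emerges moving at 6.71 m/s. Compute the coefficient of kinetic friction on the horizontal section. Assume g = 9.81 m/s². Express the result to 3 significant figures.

μ_k = 0.843

Energy at the top = energy at the end + work done against friction:
mgh = ½mv² + μ_k m g d
mgh = 309.86 J; ½mv² = 72.264 J
W_f = 309.86 − 72.264 = 237.6 J
μ_k = W_f/(mg·d) = 237.6/(31.49 × 8.95) = 0.8430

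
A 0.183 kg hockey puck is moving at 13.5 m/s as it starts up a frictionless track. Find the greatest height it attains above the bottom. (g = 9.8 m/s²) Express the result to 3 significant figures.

By energy conservation, ½mv² = mgh
h = v²/(2g) = 13.5²/(2 × 9.8) = 9.298 m

h = 9.30 m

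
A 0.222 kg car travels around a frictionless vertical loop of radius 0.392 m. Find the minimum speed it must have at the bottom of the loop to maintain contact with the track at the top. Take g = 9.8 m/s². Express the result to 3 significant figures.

v = 4.38 m/s

At the top: mg = mv_top²/r ⇒ v_top² = gr = 3.842 m²/s²
Energy from bottom to top (height 2r): ½mv_bot² = ½mv_top² + mg(2r)
v_bot² = gr + 4gr = 5gr = 19.21
v_bot = √(5gr) = 4.383 m/s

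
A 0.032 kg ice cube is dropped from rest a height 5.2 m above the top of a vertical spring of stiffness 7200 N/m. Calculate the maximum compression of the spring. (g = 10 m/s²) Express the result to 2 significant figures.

Measuring PE from the top of the relaxed spring, at max compression the cube has dropped H + x with zero KE, so:
mg(H + x) = ½kx²
½(7200)x² − (0.032)(10)x − (0.032)(10)(5.2) = 0
3600x² − 0.3200x − 1.664 = 0
x = [0.3200 + √(0.1024 + 23962)]/(2 × 3600) = 0.02154 m

x = 0.022 m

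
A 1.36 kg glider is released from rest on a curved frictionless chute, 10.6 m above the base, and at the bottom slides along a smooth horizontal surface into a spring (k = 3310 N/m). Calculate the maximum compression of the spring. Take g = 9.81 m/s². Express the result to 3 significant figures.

x = 0.292 m

Energy conservation (no friction) from release to max compression: mgh = ½kx²
x = √(2mgh/k) = √(2 × 1.36 × 9.81 × 10.6 / 3310) = 0.2923 m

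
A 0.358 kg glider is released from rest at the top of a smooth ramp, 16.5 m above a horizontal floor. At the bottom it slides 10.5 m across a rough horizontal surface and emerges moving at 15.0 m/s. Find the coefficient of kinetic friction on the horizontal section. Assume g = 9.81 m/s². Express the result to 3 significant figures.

Energy at the top = energy at the end + work done against friction:
mgh = ½mv² + μ_k m g d
mgh = 57.948 J; ½mv² = 40.275 J
W_f = 57.948 − 40.275 = 17.67 J
μ_k = W_f/(mg·d) = 17.67/(3.512 × 10.5) = 0.4792

μ_k = 0.479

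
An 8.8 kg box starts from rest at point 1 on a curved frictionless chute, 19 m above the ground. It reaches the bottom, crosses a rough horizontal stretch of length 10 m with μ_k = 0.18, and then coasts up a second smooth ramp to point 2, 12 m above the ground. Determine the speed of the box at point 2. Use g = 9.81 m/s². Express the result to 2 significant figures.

Energy at 1: mgh₁ = (8.8)(9.81)(19) = 1640.2 J
Friction loss: W_f = μ_k mg d = 155.4 J
At 2: ½mv² + mgh₂ = mgh₁ − W_f
½mv² = 1640.2 − 155.4 − 1035.9 = 448.91 J
v = √(2 × 448.91/8.8) = 10.10 m/s

v = 10 m/s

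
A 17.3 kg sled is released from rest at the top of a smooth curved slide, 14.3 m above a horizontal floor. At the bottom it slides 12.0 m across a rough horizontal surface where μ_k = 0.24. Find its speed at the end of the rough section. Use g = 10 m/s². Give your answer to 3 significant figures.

v = 15.1 m/s

Energy bookkeeping (friction removes W_f = μ_k N d):
mgh = ½mv² + μ_k m g d
W_f = μ_k mg d = (0.24)(17.3)(10)(12.0) = 498.2 J
½mv² = mgh − W_f = 2473.9 − 498.2 = 1975.7 J
v = √(2 × 1975.7/17.3) = 15.11 m/s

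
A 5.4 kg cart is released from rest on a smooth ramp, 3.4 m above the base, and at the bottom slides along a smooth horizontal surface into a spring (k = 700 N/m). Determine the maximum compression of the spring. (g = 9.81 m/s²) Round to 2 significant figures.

x = 0.72 m

Energy conservation (no friction) from release to max compression: mgh = ½kx²
x = √(2mgh/k) = √(2 × 5.4 × 9.81 × 3.4 / 700) = 0.7174 m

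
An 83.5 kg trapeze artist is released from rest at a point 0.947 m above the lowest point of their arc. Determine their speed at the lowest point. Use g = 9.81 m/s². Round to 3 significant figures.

v = 4.31 m/s

Equating total energy at the two states: mgh = ½mv²
v = √(2gh) = √(2 × 9.81 × 0.947) = √18.580 = 4.310 m/s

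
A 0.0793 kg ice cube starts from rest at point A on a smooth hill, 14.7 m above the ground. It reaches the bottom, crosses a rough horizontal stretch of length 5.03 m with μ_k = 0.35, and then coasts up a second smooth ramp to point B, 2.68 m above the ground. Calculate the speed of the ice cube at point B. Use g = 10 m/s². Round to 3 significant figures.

Energy at A: mgh₁ = (0.0793)(10)(14.7) = 11.657 J
Friction loss: W_f = μ_k mg d = 1.396 J
At B: ½mv² + mgh₂ = mgh₁ − W_f
½mv² = 11.657 − 1.396 − 2.1252 = 8.1358 J
v = √(2 × 8.1358/0.0793) = 14.32 m/s

v = 14.3 m/s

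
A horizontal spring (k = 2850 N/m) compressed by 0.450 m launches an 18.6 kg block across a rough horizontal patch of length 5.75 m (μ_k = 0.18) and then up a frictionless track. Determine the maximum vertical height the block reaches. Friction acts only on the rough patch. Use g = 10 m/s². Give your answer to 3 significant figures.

Spring energy: E₀ = ½kx² = ½(2850)(0.450)² = 288.56 J
Friction: W_f = μ_k mg d = (0.18)(18.6)(10)(5.75) = 192.5 J
Energy at base of ramp: E = 288.56 − 192.5 = 96.052 J
At max height all remaining energy is PE: mgh = E ⇒ h = E/(mg) = 96.052/(18.6 × 10) = 0.5164 m

h = 0.516 m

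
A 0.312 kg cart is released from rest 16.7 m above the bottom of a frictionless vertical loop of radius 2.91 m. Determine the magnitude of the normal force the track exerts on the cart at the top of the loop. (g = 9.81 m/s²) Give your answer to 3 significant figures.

N = 19.8 N

Energy from release to top (height 2r): mgh = ½mv_top² + mg(2r)
v_top² = 2g(h − 2r) = 2(9.81)(16.7 − 5.820) = 213.47 m²/s²
At the top, both N and weight point toward the centre: N + mg = mv_top²/r
N = m(v_top²/r − g) = 0.312(213.47/2.91 − 9.81) = 19.83 N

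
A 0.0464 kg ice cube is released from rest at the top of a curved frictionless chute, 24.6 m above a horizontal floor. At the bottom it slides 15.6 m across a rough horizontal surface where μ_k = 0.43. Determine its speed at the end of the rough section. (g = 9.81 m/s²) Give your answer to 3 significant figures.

v = 18.7 m/s

Energy bookkeeping (friction removes W_f = μ_k N d):
mgh = ½mv² + μ_k m g d
W_f = μ_k mg d = (0.43)(0.0464)(9.81)(15.6) = 3.053 J
½mv² = mgh − W_f = 11.198 − 3.053 = 8.1442 J
v = √(2 × 8.1442/0.0464) = 18.74 m/s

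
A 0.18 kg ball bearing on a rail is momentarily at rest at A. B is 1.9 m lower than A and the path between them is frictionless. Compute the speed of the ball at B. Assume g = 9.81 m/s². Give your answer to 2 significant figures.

Mechanical energy is conserved (no friction): mgh = ½mv²
v = √(2gh) = √(2 × 9.81 × 1.9) = √37.278 = 6.106 m/s

v = 6.1 m/s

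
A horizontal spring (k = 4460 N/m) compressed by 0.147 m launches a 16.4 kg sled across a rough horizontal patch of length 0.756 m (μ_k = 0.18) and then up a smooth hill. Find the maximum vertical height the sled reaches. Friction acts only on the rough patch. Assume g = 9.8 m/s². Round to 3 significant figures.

Spring energy: E₀ = ½kx² = ½(4460)(0.147)² = 48.188 J
Friction: W_f = μ_k mg d = (0.18)(16.4)(9.8)(0.756) = 21.87 J
Energy at base of ramp: E = 48.188 − 21.87 = 26.317 J
At max height all remaining energy is PE: mgh = E ⇒ h = E/(mg) = 26.317/(16.4 × 9.8) = 0.1637 m

h = 0.164 m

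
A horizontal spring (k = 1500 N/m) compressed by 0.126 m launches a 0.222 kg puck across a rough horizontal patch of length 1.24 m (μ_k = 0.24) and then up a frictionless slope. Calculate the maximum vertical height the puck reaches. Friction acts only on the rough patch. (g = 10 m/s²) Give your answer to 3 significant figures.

Spring energy: E₀ = ½kx² = ½(1500)(0.126)² = 11.907 J
Friction: W_f = μ_k mg d = (0.24)(0.222)(10)(1.24) = 0.6607 J
Energy at base of ramp: E = 11.907 − 0.6607 = 11.246 J
At max height all remaining energy is PE: mgh = E ⇒ h = E/(mg) = 11.246/(0.222 × 10) = 5.066 m

h = 5.07 m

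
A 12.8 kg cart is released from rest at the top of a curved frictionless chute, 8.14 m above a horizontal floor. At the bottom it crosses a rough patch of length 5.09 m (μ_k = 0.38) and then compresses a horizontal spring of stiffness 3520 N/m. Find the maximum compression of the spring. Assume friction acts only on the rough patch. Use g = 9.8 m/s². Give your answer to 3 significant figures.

x = 0.665 m

Initial energy: E₁ = mgh = (12.8)(9.8)(8.14) = 1021.1 J
Friction removes W_f = μ_k mg d = (0.38)(12.8)(9.8)(5.09) = 242.6 J
Energy reaching the spring: E = 1021.1 − 242.6 = 778.46 J
At max compression ½kx² = E ⇒ x = √(2E/k) = √(2 × 778.46/3520) = 0.6651 m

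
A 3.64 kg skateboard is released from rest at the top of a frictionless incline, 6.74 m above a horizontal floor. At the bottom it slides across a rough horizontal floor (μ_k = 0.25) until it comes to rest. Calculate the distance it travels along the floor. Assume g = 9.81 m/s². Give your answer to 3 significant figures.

d = 27.0 m

Applying the work–energy principle:
At rest all PE has been dissipated by friction: mgh = μ_k m g d
d = h/μ_k = 6.74/0.25 = 26.96 m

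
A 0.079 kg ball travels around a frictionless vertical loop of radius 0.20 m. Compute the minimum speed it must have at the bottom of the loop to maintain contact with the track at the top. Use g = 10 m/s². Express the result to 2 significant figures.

v = 3.2 m/s

At the top: mg = mv_top²/r ⇒ v_top² = gr = 2.000 m²/s²
Energy from bottom to top (height 2r): ½mv_bot² = ½mv_top² + mg(2r)
v_bot² = gr + 4gr = 5gr = 10.00
v_bot = √(5gr) = 3.162 m/s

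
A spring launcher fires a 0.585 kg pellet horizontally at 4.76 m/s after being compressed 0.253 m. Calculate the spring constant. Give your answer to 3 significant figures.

k = 207 N/m

Energy stored in the spring equals the launch KE: ½kx² = ½mv²
k = mv²/x² = (0.585)(4.76)²/(0.253)² = 207.1 N/m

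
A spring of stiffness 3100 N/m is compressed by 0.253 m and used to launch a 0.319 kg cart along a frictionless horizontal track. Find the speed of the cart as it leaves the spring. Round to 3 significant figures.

Spring PE converts entirely to kinetic energy: ½kx² = ½mv²
v = x√(k/m) = 0.253 × √(3100/0.319) = 24.94 m/s

v = 24.9 m/s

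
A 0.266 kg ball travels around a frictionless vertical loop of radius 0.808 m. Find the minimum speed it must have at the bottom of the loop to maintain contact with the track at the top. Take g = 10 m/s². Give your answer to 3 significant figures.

At the top: mg = mv_top²/r ⇒ v_top² = gr = 8.080 m²/s²
Energy from bottom to top (height 2r): ½mv_bot² = ½mv_top² + mg(2r)
v_bot² = gr + 4gr = 5gr = 40.40
v_bot = √(5gr) = 6.356 m/s

v = 6.36 m/s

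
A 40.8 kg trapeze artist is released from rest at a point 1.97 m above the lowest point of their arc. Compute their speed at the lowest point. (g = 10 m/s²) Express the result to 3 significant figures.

Equating total energy at the two states: mgh = ½mv²
The mass cancels from both sides.
v = √(2gh) = √(2 × 10 × 1.97) = √39.400 = 6.277 m/s

v = 6.28 m/s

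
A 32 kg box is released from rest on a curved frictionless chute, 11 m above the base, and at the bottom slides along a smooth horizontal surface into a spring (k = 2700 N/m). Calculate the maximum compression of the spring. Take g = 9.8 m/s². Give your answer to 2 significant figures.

At max compression the box is momentarily at rest: mgh = ½kx²
x = √(2mgh/k) = √(2 × 32 × 9.8 × 11 / 2700) = 1.599 m

x = 1.6 m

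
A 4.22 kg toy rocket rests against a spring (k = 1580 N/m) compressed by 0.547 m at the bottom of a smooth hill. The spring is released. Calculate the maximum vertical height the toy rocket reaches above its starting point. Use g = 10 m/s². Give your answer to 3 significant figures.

h = 5.60 m

All spring PE becomes gravitational PE at the highest point: ½kx² = mgh
h = kx²/(2mg) = (1580)(0.547)²/(2 × 4.22 × 10) = 5.601 m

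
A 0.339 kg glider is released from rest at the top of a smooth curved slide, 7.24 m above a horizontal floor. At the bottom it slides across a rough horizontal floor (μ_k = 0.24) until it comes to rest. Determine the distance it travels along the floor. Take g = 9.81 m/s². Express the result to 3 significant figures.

Energy at the top = energy at the end + work done against friction:
At rest all PE has been dissipated by friction: mgh = μ_k m g d
d = h/μ_k = 7.24/0.24 = 30.17 m

d = 30.2 m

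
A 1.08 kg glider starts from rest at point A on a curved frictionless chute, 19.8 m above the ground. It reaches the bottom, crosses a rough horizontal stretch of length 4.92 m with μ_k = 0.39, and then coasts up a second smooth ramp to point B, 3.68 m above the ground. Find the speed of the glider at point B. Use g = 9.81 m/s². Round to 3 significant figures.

v = 16.7 m/s

Energy at A: mgh₁ = (1.08)(9.81)(19.8) = 209.78 J
Friction loss: W_f = μ_k mg d = 20.33 J
At B: ½mv² + mgh₂ = mgh₁ − W_f
½mv² = 209.78 − 20.33 − 38.989 = 150.46 J
v = √(2 × 150.46/1.08) = 16.69 m/s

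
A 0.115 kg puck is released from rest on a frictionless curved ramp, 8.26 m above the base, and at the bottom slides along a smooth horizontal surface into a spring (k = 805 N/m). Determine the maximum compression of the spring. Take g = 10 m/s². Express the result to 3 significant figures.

Gravitational PE at the top equals spring PE at max compression: mgh = ½kx²
x = √(2mgh/k) = √(2 × 0.115 × 10 × 8.26 / 805) = 0.1536 m

x = 0.154 m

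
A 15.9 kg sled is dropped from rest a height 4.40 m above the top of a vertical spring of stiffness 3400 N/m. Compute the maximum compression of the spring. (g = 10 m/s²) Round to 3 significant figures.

x = 0.690 m

Take the reference level at the top of the uncompressed spring. At max compression the sled has fallen H + x and is momentarily at rest:
mg(H + x) = ½kx²
½(3400)x² − (15.9)(10)x − (15.9)(10)(4.40) = 0
1700x² − 159.0x − 699.6 = 0
x = [159.0 + √(25281 + 4.7573e+06)]/(2 × 1700) = 0.6900 m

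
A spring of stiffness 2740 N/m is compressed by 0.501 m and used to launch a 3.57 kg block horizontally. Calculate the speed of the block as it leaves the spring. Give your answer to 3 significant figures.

Spring PE converts entirely to kinetic energy: ½kx² = ½mv²
v = x√(k/m) = 0.501 × √(2740/3.57) = 13.88 m/s

v = 13.9 m/s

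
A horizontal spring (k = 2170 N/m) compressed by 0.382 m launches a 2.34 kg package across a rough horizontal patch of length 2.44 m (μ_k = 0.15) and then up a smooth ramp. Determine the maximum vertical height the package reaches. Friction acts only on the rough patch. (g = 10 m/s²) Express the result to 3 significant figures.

Spring energy: E₀ = ½kx² = ½(2170)(0.382)² = 158.33 J
Friction: W_f = μ_k mg d = (0.15)(2.34)(10)(2.44) = 8.564 J
Energy at base of ramp: E = 158.33 − 8.564 = 149.76 J
At max height all remaining energy is PE: mgh = E ⇒ h = E/(mg) = 149.76/(2.34 × 10) = 6.400 m

h = 6.40 m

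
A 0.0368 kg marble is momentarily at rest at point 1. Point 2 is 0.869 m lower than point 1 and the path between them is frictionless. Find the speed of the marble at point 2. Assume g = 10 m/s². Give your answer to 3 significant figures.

By conservation of mechanical energy, mgh = ½mv²
v = √(2gh) = √(2 × 10 × 0.869) = √17.380 = 4.169 m/s

v = 4.17 m/s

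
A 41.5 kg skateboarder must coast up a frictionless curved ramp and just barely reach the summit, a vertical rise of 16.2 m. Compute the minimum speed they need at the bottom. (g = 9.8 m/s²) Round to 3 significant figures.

At the top they are momentarily at rest, so all KE converts to PE: ½mv² = mgh
v = √(2gh) = √(2 × 9.8 × 16.2) = 17.82 m/s

v = 17.8 m/s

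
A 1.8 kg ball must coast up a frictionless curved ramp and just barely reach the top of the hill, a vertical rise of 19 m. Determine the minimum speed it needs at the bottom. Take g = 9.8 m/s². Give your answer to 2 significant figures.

At the top it is momentarily at rest, so all KE converts to PE: ½mv² = mgh
v = √(2gh) = √(2 × 9.8 × 19) = 19.30 m/s

v = 19 m/s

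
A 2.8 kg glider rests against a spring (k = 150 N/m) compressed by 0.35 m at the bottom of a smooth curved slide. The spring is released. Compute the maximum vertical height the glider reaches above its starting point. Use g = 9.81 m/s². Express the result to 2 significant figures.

h = 0.33 m

At maximum height the glider is at rest, so ½kx² = mgh
h = kx²/(2mg) = (150)(0.35)²/(2 × 2.8 × 9.81) = 0.3345 m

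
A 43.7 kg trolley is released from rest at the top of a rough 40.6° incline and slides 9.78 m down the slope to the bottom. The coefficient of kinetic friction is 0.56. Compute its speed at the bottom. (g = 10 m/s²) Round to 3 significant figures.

Work–energy: mg(L sinθ) − μ_k(mg cosθ)L = ½mv²
mgh = mgL sinθ = (43.7)(10)(9.78)sin40.6° = 2781.3 J
W_f = μ_k mg cosθ · L = (0.56)(43.7)(10)cos40.6°·9.78 = 1817 J
½mv² = 2781.3 − 1817 = 964.11 J
v = √(2 × 964.11/43.7) = 6.643 m/s

v = 6.64 m/s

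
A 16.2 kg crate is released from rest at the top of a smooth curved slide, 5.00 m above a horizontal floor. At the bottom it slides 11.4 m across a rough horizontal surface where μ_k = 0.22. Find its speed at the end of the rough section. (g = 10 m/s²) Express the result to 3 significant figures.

Energy at the top = energy at the end + work done against friction:
mgh = ½mv² + μ_k m g d
W_f = μ_k mg d = (0.22)(16.2)(10)(11.4) = 406.3 J
½mv² = mgh − W_f = 810.00 − 406.3 = 403.70 J
v = √(2 × 403.70/16.2) = 7.060 m/s

v = 7.06 m/s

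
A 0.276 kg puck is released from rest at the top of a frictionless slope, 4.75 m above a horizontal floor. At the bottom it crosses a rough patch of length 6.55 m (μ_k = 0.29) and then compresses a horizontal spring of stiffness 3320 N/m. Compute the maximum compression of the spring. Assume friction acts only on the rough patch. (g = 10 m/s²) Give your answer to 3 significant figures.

x = 0.0688 m

Initial energy: E₁ = mgh = (0.276)(10)(4.75) = 13.110 J
Friction removes W_f = μ_k mg d = (0.29)(0.276)(10)(6.55) = 5.243 J
Energy reaching the spring: E = 13.110 − 5.243 = 7.8674 J
At max compression ½kx² = E ⇒ x = √(2E/k) = √(2 × 7.8674/3320) = 0.06884 m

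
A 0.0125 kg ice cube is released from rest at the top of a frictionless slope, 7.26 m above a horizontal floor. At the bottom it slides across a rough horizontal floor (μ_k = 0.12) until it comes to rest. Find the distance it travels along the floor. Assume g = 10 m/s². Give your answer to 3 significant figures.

Energy bookkeeping (friction removes W_f = μ_k N d):
At rest all PE has been dissipated by friction: mgh = μ_k m g d
d = h/μ_k = 7.26/0.12 = 60.50 m

d = 60.5 m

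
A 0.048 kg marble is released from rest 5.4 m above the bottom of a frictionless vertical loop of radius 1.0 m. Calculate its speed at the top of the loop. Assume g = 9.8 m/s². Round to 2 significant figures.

v = 8.2 m/s

Energy conservation: mgh = ½mv_top² + mg(2r)
v_top² = 2g(h − 2r) = 2(9.8)(5.4 − 2.000) = 66.64
v_top = 8.163 m/s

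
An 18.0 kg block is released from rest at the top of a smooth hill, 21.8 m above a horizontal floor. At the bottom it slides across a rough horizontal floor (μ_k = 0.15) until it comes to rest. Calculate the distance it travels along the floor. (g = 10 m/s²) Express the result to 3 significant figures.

d = 145 m

Applying the work–energy principle:
At rest all PE has been dissipated by friction: mgh = μ_k m g d
d = h/μ_k = 21.8/0.15 = 145.3 m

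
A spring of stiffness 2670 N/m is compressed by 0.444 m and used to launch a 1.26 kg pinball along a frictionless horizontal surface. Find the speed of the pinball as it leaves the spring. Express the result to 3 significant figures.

v = 20.4 m/s

The pinball leaves the spring when the spring is at natural length, so ½kx² = ½mv²
v = x√(k/m) = 0.444 × √(2670/1.26) = 20.44 m/s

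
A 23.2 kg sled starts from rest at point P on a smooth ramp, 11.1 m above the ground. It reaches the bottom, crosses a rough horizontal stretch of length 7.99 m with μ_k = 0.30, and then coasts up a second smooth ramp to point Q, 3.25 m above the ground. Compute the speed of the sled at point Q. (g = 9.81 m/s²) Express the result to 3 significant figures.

v = 10.3 m/s

Energy at P: mgh₁ = (23.2)(9.81)(11.1) = 2526.3 J
Friction loss: W_f = μ_k mg d = 545.5 J
At Q: ½mv² + mgh₂ = mgh₁ − W_f
½mv² = 2526.3 − 545.5 − 739.67 = 1241.1 J
v = √(2 × 1241.1/23.2) = 10.34 m/s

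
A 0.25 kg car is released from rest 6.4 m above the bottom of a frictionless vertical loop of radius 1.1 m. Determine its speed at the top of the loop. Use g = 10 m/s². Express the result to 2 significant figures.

Energy conservation: mgh = ½mv_top² + mg(2r)
v_top² = 2g(h − 2r) = 2(10)(6.4 − 2.200) = 84.00
v_top = 9.165 m/s

v = 9.2 m/s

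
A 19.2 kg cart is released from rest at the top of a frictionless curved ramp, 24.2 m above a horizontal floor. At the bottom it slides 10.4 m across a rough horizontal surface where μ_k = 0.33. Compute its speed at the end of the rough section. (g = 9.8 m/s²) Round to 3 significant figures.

Applying the work–energy principle:
mgh = ½mv² + μ_k m g d
W_f = μ_k mg d = (0.33)(19.2)(9.8)(10.4) = 645.8 J
½mv² = mgh − W_f = 4553.5 − 645.8 = 3907.7 J
v = √(2 × 3907.7/19.2) = 20.18 m/s

v = 20.2 m/s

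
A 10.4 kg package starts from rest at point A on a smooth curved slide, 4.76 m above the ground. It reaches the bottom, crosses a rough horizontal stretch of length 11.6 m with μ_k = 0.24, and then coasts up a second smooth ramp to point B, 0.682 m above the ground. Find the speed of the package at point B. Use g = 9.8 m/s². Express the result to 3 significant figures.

v = 5.04 m/s

Energy at A: mgh₁ = (10.4)(9.8)(4.76) = 485.14 J
Friction loss: W_f = μ_k mg d = 283.7 J
At B: ½mv² + mgh₂ = mgh₁ − W_f
½mv² = 485.14 − 283.7 − 69.509 = 131.88 J
v = √(2 × 131.88/10.4) = 5.036 m/s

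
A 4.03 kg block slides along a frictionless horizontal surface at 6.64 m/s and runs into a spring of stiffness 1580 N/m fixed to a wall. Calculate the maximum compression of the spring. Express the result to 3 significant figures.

x = 0.335 m

All KE is stored as spring PE at maximum compression: ½mv² = ½kx²
x = v√(m/k) = 6.64 × √(4.03/1580) = 0.3353 m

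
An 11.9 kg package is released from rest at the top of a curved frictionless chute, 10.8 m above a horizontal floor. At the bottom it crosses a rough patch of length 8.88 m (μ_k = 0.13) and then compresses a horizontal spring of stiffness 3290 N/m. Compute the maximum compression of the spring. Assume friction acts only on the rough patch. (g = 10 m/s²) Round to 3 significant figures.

x = 0.835 m

Initial energy: E₁ = mgh = (11.9)(10)(10.8) = 1285.2 J
Friction removes W_f = μ_k mg d = (0.13)(11.9)(10)(8.88) = 137.4 J
Energy reaching the spring: E = 1285.2 − 137.4 = 1147.8 J
At max compression ½kx² = E ⇒ x = √(2E/k) = √(2 × 1147.8/3290) = 0.8353 m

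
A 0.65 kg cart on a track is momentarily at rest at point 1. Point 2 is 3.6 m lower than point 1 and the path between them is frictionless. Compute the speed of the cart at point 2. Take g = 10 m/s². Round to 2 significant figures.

v = 8.5 m/s

By conservation of mechanical energy, mgh = ½mv²
v = √(2gh) = √(2 × 10 × 3.6) = √72.000 = 8.485 m/s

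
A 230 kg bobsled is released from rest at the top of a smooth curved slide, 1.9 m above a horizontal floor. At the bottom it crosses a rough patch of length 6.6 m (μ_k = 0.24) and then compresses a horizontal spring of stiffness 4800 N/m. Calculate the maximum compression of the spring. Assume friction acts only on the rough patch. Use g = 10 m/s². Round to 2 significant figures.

Initial energy: E₁ = mgh = (230)(10)(1.9) = 4370.0 J
Friction removes W_f = μ_k mg d = (0.24)(230)(10)(6.6) = 3643 J
Energy reaching the spring: E = 4370.0 − 3643 = 726.80 J
At max compression ½kx² = E ⇒ x = √(2E/k) = √(2 × 726.80/4800) = 0.5503 m

x = 0.55 m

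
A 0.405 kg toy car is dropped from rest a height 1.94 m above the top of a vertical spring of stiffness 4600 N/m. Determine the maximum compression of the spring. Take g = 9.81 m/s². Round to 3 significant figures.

Measuring PE from the top of the relaxed spring, at max compression the car has dropped H + x with zero KE, so:
mg(H + x) = ½kx²
½(4600)x² − (0.405)(9.81)x − (0.405)(9.81)(1.94) = 0
2300x² − 3.973x − 7.708 = 0
x = [3.973 + √(15.79 + 70911)]/(2 × 2300) = 0.05876 m

x = 0.0588 m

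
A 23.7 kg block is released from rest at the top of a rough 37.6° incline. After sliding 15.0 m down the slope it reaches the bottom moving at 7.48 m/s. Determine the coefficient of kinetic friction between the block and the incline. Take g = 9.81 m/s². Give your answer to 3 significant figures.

μ_k = 0.530

The energy dissipated by friction is the PE lost minus the KE gained:
mgL sinθ = 2127.9 J; ½mv² = 663.01 J
W_f = 2127.9 − 663.01 = 1465 J
μ_k = W_f/(mg cosθ · L) = 1465/(184.2 × 15.0) = 0.5301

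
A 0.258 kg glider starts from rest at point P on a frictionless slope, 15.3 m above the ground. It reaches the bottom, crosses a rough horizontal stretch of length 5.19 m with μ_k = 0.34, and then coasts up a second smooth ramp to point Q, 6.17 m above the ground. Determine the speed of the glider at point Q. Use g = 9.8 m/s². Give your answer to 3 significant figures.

Energy at P: mgh₁ = (0.258)(9.8)(15.3) = 38.685 J
Friction loss: W_f = μ_k mg d = 4.462 J
At Q: ½mv² + mgh₂ = mgh₁ − W_f
½mv² = 38.685 − 4.462 − 15.600 = 18.623 J
v = √(2 × 18.623/0.258) = 12.02 m/s

v = 12.0 m/s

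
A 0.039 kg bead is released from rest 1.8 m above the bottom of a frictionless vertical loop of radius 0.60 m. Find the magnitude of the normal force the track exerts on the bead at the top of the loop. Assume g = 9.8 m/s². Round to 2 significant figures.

Energy from release to top (height 2r): mgh = ½mv_top² + mg(2r)
v_top² = 2g(h − 2r) = 2(9.8)(1.8 − 1.200) = 11.760 m²/s²
At the top, both N and weight point toward the centre: N + mg = mv_top²/r
N = m(v_top²/r − g) = 0.039(11.760/0.60 − 9.8) = 0.3822 N

N = 0.38 N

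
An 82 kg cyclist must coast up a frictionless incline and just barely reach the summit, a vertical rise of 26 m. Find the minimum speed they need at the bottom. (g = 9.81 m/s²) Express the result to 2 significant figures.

v = 23 m/s

At the top they are momentarily at rest, so all KE converts to PE: ½mv² = mgh
v = √(2gh) = √(2 × 9.81 × 26) = 22.59 m/s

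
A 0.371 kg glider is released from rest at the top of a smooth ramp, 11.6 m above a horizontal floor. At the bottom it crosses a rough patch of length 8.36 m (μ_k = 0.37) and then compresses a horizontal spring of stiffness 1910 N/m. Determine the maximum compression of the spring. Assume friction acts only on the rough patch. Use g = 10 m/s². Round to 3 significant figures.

Initial energy: E₁ = mgh = (0.371)(10)(11.6) = 43.036 J
Friction removes W_f = μ_k mg d = (0.37)(0.371)(10)(8.36) = 11.48 J
Energy reaching the spring: E = 43.036 − 11.48 = 31.560 J
At max compression ½kx² = E ⇒ x = √(2E/k) = √(2 × 31.560/1910) = 0.1818 m

x = 0.182 m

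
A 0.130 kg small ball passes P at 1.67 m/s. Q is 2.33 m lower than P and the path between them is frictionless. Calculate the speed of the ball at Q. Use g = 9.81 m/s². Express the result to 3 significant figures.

Energy conservation between the two points: ½mv₀² + mgh = ½mv²
The mass cancels from both sides.
v² = v₀² + 2gh = (1.67)² + 2(9.81)(2.33) = 48.504
v = √48.504 = 6.964 m/s

v = 6.96 m/s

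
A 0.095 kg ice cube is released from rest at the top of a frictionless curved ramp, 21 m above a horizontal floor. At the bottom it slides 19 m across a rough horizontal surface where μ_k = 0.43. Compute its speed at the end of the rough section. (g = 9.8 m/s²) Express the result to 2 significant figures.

Energy bookkeeping (friction removes W_f = μ_k N d):
mgh = ½mv² + μ_k m g d
W_f = μ_k mg d = (0.43)(0.095)(9.8)(19) = 7.606 J
½mv² = mgh − W_f = 19.551 − 7.606 = 11.945 J
v = √(2 × 11.945/0.095) = 15.86 m/s

v = 16 m/s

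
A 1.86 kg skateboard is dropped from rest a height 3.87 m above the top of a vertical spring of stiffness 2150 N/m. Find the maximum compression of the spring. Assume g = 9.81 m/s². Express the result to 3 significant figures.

Let x be the compression. The total drop is H + x, and the skateboard is instantaneously at rest at max compression, so energy conservation gives:
mg(H + x) = ½kx²
½(2150)x² − (1.86)(9.81)x − (1.86)(9.81)(3.87) = 0
1075x² − 18.25x − 70.61 = 0
x = [18.25 + √(332.9 + 303642)]/(2 × 1075) = 0.2649 m

x = 0.265 m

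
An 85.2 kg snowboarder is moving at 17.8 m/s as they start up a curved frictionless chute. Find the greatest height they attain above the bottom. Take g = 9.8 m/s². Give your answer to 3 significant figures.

By energy conservation, ½mv² = mgh
h = v²/(2g) = 17.8²/(2 × 9.8) = 16.17 m

h = 16.2 m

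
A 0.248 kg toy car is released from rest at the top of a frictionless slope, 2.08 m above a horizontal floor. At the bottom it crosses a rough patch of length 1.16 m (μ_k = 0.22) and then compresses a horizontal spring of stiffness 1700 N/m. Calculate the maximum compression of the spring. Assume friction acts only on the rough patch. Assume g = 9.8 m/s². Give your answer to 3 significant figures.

Initial energy: E₁ = mgh = (0.248)(9.8)(2.08) = 5.0552 J
Friction removes W_f = μ_k mg d = (0.22)(0.248)(9.8)(1.16) = 0.6202 J
Energy reaching the spring: E = 5.0552 − 0.6202 = 4.4350 J
At max compression ½kx² = E ⇒ x = √(2E/k) = √(2 × 4.4350/1700) = 0.07223 m

x = 0.0722 m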